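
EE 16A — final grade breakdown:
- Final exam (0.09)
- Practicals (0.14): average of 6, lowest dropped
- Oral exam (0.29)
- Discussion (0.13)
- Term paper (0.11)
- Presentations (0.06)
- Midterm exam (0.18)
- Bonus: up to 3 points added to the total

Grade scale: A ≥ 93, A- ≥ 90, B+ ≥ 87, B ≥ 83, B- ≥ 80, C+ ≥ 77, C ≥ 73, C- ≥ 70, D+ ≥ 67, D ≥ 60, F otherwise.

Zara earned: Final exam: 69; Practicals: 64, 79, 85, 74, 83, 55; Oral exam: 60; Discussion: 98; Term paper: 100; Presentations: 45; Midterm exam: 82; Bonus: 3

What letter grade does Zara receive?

Practicals: drop 55 → average of remaining 5 = 385/5 = 77
Weighted total:
  Final exam 69 × 0.09 = 6.21
  Practicals 77 × 0.14 = 10.78
  Oral exam 60 × 0.29 = 17.4
  Discussion 98 × 0.13 = 12.74
  Term paper 100 × 0.11 = 11
  Presentations 45 × 0.06 = 2.7
  Midterm exam 82 × 0.18 = 14.76
Sum = 75.59
Bonus: 75.59 + 3 = 78.59
78.59 is ≥ 77 and < 80 → C+

C+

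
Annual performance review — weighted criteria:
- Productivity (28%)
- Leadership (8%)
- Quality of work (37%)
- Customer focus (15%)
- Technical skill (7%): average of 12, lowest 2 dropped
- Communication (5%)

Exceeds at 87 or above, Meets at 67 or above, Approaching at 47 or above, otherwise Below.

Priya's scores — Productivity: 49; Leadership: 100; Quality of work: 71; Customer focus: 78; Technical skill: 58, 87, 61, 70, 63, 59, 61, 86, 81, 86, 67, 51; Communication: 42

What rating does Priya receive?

Approaching

Technical skill: drop 51, 58 → average of remaining 10 = 721/10 = 72.1
Weighted total:
  Productivity 49 × 0.28 = 13.72
  Leadership 100 × 0.08 = 8
  Quality of work 71 × 0.37 = 26.27
  Customer focus 78 × 0.15 = 11.7
  Technical skill 72.1 × 0.07 = 5.047
  Communication 42 × 0.05 = 2.1
Sum = 66.837
66.837 is ≥ 47 and < 67 → Approaching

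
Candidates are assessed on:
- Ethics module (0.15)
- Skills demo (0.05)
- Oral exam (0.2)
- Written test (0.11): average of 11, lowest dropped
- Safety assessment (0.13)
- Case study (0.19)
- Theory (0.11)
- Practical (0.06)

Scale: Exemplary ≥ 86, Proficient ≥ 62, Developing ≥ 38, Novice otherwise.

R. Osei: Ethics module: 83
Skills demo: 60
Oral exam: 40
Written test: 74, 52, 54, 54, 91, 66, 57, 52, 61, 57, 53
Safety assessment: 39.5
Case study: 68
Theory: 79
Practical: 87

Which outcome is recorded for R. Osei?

Written test: drop 52 → average of remaining 10 = 619/10 = 61.9
Weighted total:
  Ethics module 83 × 0.15 = 12.45
  Skills demo 60 × 0.05 = 3
  Oral exam 40 × 0.2 = 8
  Written test 61.9 × 0.11 = 6.809
  Safety assessment 39.5 × 0.13 = 5.135
  Case study 68 × 0.19 = 12.92
  Theory 79 × 0.11 = 8.69
  Practical 87 × 0.06 = 5.22
Sum = 62.224
62.224 is ≥ 62 and < 86 → Proficient

Proficient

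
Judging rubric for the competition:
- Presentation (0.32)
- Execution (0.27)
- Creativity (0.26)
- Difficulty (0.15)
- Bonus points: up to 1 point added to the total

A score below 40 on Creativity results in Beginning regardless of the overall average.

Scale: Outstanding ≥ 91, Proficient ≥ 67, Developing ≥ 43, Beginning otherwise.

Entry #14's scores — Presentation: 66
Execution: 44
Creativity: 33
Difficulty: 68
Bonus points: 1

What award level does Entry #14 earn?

Beginning

Creativity score 33 < 40: minimum not met.
Weighted total:
  Presentation 66 × 0.32 = 21.12
  Execution 44 × 0.27 = 11.88
  Creativity 33 × 0.26 = 8.58
  Difficulty 68 × 0.15 = 10.2
Sum = 51.78
Bonus points: 51.78 + 1 = 52.78
Because the Creativity minimum was not met, the result is Beginning.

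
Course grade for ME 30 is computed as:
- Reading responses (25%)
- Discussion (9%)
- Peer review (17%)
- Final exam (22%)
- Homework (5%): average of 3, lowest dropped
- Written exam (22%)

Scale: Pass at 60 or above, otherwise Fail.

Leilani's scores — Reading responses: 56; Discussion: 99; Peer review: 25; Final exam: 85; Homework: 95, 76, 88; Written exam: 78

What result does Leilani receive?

Pass

Homework: drop 76 → average of remaining 2 = 183/2 = 91.5
Weighted total:
  Reading responses 56 × 0.25 = 14
  Discussion 99 × 0.09 = 8.91
  Peer review 25 × 0.17 = 4.25
  Final exam 85 × 0.22 = 18.7
  Homework 91.5 × 0.05 = 4.575
  Written exam 78 × 0.22 = 17.16
Sum = 67.595
67.595 ≥ 60 → Pass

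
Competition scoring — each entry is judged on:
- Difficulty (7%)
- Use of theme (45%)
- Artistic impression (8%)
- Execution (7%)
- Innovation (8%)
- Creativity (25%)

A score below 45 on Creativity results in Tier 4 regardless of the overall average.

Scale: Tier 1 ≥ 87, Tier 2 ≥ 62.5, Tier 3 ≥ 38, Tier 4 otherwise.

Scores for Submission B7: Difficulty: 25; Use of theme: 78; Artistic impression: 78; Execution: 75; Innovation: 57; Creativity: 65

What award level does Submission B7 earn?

Tier 2

Creativity score 65 ≥ 45: minimum met.
Weighted total:
  Difficulty 25 × 0.07 = 1.75
  Use of theme 78 × 0.45 = 35.1
  Artistic impression 78 × 0.08 = 6.24
  Execution 75 × 0.07 = 5.25
  Innovation 57 × 0.08 = 4.56
  Creativity 65 × 0.25 = 16.25
Sum = 69.15
69.15 is ≥ 62.5 and < 87 → Tier 2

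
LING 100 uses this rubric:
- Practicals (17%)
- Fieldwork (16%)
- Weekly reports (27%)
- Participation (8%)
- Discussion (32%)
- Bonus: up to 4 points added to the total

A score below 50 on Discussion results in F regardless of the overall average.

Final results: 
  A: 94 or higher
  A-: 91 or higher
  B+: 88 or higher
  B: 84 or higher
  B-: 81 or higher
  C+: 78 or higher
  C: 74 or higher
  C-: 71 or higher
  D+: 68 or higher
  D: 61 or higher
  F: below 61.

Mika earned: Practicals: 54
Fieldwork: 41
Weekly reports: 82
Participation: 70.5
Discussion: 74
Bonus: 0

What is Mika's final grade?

D

Discussion score 74 ≥ 50: minimum met.
Weighted total:
  Practicals 54 × 0.17 = 9.18
  Fieldwork 41 × 0.16 = 6.56
  Weekly reports 82 × 0.27 = 22.14
  Participation 70.5 × 0.08 = 5.64
  Discussion 74 × 0.32 = 23.68
Sum = 67.2
Bonus: 67.2 + 0 = 67.2
67.2 is ≥ 61 and < 68 → D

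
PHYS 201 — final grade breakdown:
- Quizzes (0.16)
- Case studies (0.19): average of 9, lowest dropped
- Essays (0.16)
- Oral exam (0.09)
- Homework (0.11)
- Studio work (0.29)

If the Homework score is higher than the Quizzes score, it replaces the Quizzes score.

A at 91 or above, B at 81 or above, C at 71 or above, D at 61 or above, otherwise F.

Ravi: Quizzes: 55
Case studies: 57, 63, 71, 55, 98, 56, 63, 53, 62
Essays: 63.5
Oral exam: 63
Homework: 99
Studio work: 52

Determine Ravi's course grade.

Case studies: drop 53 → average of remaining 8 = 525/8 = 65.625
Homework (99) > Quizzes (55), so Quizzes counts as 99.
Weighted total:
  Quizzes 99 × 0.16 = 15.84
  Case studies 65.625 × 0.19 = 12.46875
  Essays 63.5 × 0.16 = 10.16
  Oral exam 63 × 0.09 = 5.67
  Homework 99 × 0.11 = 10.89
  Studio work 52 × 0.29 = 15.08
Sum = 70.10875
70.10875 is ≥ 61 and < 71 → D

D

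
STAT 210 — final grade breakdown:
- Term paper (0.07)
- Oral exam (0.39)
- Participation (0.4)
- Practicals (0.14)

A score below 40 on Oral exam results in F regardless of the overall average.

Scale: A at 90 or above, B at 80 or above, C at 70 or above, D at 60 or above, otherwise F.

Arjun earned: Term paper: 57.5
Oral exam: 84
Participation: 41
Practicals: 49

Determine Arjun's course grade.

D

Oral exam score 84 ≥ 40: minimum met.
Weighted total:
  Term paper 57.5 × 0.07 = 4.025
  Oral exam 84 × 0.39 = 32.76
  Participation 41 × 0.4 = 16.4
  Practicals 49 × 0.14 = 6.86
Sum = 60.045
60.045 is ≥ 60 and < 70 → D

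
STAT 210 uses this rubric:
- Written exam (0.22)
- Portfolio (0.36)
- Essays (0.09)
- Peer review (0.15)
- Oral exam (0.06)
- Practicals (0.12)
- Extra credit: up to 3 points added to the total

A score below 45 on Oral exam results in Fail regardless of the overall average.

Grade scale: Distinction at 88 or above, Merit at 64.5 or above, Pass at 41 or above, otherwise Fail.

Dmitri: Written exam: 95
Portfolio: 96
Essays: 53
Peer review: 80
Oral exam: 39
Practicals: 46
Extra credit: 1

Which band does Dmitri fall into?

Oral exam score 39 < 45: minimum not met.
Weighted total:
  Written exam 95 × 0.22 = 20.9
  Portfolio 96 × 0.36 = 34.56
  Essays 53 × 0.09 = 4.77
  Peer review 80 × 0.15 = 12
  Oral exam 39 × 0.06 = 2.34
  Practicals 46 × 0.12 = 5.52
Sum = 80.09
Extra credit: 80.09 + 1 = 81.09
Because the Oral exam minimum was not met, the result is Fail.

Fail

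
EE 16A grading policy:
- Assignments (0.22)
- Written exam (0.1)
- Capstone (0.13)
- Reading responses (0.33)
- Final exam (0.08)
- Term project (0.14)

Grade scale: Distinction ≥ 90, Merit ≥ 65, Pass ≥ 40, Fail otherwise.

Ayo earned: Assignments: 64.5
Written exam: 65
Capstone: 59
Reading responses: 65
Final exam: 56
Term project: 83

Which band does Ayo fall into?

Weighted total:
  Assignments 64.5 × 0.22 = 14.19
  Written exam 65 × 0.1 = 6.5
  Capstone 59 × 0.13 = 7.67
  Reading responses 65 × 0.33 = 21.45
  Final exam 56 × 0.08 = 4.48
  Term project 83 × 0.14 = 11.62
Sum = 65.91
65.91 is ≥ 65 and < 90 → Merit

Merit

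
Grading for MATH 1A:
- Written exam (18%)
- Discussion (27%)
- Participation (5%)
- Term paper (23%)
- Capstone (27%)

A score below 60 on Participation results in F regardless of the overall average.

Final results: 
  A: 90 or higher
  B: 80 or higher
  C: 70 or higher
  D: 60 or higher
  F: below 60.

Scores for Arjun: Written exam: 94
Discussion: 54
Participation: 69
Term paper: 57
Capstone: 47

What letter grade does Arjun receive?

D

Participation score 69 ≥ 60: minimum met.
Weighted total:
  Written exam 94 × 0.18 = 16.92
  Discussion 54 × 0.27 = 14.58
  Participation 69 × 0.05 = 3.45
  Term paper 57 × 0.23 = 13.11
  Capstone 47 × 0.27 = 12.69
Sum = 60.75
60.75 is ≥ 60 and < 70 → D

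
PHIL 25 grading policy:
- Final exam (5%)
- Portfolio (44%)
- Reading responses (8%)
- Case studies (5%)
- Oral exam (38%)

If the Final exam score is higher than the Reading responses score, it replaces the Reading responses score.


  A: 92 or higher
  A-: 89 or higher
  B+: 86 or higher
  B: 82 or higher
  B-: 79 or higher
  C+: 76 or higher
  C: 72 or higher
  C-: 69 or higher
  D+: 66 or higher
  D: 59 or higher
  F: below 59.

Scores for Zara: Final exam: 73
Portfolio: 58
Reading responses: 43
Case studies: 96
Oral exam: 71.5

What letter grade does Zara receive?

D+

Final exam (73) > Reading responses (43), so Reading responses counts as 73.
Weighted total:
  Final exam 73 × 0.05 = 3.65
  Portfolio 58 × 0.44 = 25.52
  Reading responses 73 × 0.08 = 5.84
  Case studies 96 × 0.05 = 4.8
  Oral exam 71.5 × 0.38 = 27.17
Sum = 66.98
66.98 is ≥ 66 and < 69 → D+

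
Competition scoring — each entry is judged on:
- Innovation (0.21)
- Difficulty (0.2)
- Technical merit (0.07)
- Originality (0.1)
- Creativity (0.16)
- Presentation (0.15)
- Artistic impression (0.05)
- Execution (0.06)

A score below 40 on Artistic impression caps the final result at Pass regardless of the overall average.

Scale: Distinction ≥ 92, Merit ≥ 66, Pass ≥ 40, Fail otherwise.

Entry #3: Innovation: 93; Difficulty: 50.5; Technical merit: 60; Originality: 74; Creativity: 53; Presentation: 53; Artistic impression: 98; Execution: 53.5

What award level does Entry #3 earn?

Pass

Artistic impression score 98 ≥ 40: minimum met.
Weighted total:
  Innovation 93 × 0.21 = 19.53
  Difficulty 50.5 × 0.2 = 10.1
  Technical merit 60 × 0.07 = 4.2
  Originality 74 × 0.1 = 7.4
  Creativity 53 × 0.16 = 8.48
  Presentation 53 × 0.15 = 7.95
  Artistic impression 98 × 0.05 = 4.9
  Execution 53.5 × 0.06 = 3.21
Sum = 65.77
65.77 is ≥ 40 and < 66 → Pass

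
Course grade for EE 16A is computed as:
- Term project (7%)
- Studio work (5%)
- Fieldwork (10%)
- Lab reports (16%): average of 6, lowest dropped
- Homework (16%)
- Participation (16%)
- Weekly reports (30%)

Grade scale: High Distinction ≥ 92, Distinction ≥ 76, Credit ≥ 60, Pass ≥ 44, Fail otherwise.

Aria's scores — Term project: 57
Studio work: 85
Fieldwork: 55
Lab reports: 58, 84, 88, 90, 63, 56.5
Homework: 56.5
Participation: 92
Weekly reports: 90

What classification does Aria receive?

Distinction

Lab reports: drop 56.5 → average of remaining 5 = 383/5 = 76.6
Weighted total:
  Term project 57 × 0.07 = 3.99
  Studio work 85 × 0.05 = 4.25
  Fieldwork 55 × 0.1 = 5.5
  Lab reports 76.6 × 0.16 = 12.256
  Homework 56.5 × 0.16 = 9.04
  Participation 92 × 0.16 = 14.72
  Weekly reports 90 × 0.3 = 27
Sum = 76.756
76.756 is ≥ 76 and < 92 → Distinction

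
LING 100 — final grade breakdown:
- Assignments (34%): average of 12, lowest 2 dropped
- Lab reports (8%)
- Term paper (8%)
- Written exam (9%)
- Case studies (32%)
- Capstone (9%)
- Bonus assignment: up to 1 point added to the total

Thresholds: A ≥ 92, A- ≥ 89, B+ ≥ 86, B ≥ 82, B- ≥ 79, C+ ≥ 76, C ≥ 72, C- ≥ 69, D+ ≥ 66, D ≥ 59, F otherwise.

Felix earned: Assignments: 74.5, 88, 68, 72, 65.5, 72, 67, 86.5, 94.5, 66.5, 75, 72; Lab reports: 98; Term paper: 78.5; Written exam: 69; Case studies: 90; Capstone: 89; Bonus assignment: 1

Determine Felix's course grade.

Assignments: drop 65.5, 66.5 → average of remaining 10 = 769.5/10 = 76.95
Weighted total:
  Assignments 76.95 × 0.34 = 26.163
  Lab reports 98 × 0.08 = 7.84
  Term paper 78.5 × 0.08 = 6.28
  Written exam 69 × 0.09 = 6.21
  Case studies 90 × 0.32 = 28.8
  Capstone 89 × 0.09 = 8.01
Sum = 83.303
Bonus assignment: 83.303 + 1 = 84.303
84.303 is ≥ 82 and < 86 → B

B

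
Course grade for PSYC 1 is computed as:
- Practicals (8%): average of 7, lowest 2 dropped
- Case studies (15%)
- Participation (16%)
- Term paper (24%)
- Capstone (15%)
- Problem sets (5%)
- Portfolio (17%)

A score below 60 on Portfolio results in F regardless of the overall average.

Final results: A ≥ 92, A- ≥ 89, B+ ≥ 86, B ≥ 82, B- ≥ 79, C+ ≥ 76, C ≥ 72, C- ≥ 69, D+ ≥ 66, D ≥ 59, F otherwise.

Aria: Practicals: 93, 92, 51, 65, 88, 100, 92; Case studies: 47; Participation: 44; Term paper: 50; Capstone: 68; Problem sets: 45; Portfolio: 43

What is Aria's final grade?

Practicals: drop 51, 65 → average of remaining 5 = 465/5 = 93
Portfolio score 43 < 60: minimum not met.
Weighted total:
  Practicals 93 × 0.08 = 7.44
  Case studies 47 × 0.15 = 7.05
  Participation 44 × 0.16 = 7.04
  Term paper 50 × 0.24 = 12
  Capstone 68 × 0.15 = 10.2
  Problem sets 45 × 0.05 = 2.25
  Portfolio 43 × 0.17 = 7.31
Sum = 53.29
Because the Portfolio minimum was not met, the result is F.

F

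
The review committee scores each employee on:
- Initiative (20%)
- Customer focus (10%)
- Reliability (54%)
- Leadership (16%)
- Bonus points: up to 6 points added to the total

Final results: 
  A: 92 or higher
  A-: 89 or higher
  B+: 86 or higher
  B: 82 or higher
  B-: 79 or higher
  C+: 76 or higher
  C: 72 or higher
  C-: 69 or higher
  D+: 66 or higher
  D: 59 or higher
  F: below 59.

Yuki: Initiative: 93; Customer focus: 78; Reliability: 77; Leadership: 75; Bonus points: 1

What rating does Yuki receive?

B-

Weighted total:
  Initiative 93 × 0.2 = 18.6
  Customer focus 78 × 0.1 = 7.8
  Reliability 77 × 0.54 = 41.58
  Leadership 75 × 0.16 = 12
Sum = 79.98
Bonus points: 79.98 + 1 = 80.98
80.98 is ≥ 79 and < 82 → B-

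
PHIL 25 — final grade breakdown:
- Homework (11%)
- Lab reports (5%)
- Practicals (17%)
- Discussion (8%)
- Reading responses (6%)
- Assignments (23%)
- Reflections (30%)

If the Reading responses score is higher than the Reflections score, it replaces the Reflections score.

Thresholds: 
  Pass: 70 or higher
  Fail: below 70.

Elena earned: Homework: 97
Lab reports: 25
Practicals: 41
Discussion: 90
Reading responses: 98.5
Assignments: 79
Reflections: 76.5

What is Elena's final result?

Reading responses (98.5) > Reflections (76.5), so Reflections counts as 98.5.
Weighted total:
  Homework 97 × 0.11 = 10.67
  Lab reports 25 × 0.05 = 1.25
  Practicals 41 × 0.17 = 6.97
  Discussion 90 × 0.08 = 7.2
  Reading responses 98.5 × 0.06 = 5.91
  Assignments 79 × 0.23 = 18.17
  Reflections 98.5 × 0.3 = 29.55
Sum = 79.72
79.72 ≥ 70 → Pass

Pass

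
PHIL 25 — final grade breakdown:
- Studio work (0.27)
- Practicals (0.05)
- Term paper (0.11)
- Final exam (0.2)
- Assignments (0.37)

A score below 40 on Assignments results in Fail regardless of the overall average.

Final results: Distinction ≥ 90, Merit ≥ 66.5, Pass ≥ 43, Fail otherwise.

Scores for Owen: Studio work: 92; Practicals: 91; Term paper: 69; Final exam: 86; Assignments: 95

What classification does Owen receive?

Merit

Assignments score 95 ≥ 40: minimum met.
Weighted total:
  Studio work 92 × 0.27 = 24.84
  Practicals 91 × 0.05 = 4.55
  Term paper 69 × 0.11 = 7.59
  Final exam 86 × 0.2 = 17.2
  Assignments 95 × 0.37 = 35.15
Sum = 89.33
89.33 is ≥ 66.5 and < 90 → Merit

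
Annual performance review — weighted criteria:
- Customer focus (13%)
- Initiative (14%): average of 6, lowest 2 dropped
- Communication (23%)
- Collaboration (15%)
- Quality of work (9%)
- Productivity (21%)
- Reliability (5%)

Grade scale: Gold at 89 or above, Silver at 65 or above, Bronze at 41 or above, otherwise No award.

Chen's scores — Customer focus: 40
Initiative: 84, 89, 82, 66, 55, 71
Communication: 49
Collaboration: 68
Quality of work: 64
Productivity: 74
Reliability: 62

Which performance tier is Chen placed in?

Bronze

Initiative: drop 55, 66 → average of remaining 4 = 326/4 = 81.5
Weighted total:
  Customer focus 40 × 0.13 = 5.2
  Initiative 81.5 × 0.14 = 11.41
  Communication 49 × 0.23 = 11.27
  Collaboration 68 × 0.15 = 10.2
  Quality of work 64 × 0.09 = 5.76
  Productivity 74 × 0.21 = 15.54
  Reliability 62 × 0.05 = 3.1
Sum = 62.48
62.48 is ≥ 41 and < 65 → Bronze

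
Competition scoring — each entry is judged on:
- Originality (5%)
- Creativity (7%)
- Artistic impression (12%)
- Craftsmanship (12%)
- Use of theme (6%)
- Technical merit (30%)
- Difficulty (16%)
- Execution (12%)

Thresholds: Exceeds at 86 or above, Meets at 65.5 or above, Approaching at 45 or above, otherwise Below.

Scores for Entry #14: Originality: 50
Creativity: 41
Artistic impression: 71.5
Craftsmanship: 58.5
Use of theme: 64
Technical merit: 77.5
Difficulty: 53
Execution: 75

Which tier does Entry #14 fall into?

Meets

Weighted total:
  Originality 50 × 0.05 = 2.5
  Creativity 41 × 0.07 = 2.87
  Artistic impression 71.5 × 0.12 = 8.58
  Craftsmanship 58.5 × 0.12 = 7.02
  Use of theme 64 × 0.06 = 3.84
  Technical merit 77.5 × 0.3 = 23.25
  Difficulty 53 × 0.16 = 8.48
  Execution 75 × 0.12 = 9
Sum = 65.54
65.54 is ≥ 65.5 and < 86 → Meets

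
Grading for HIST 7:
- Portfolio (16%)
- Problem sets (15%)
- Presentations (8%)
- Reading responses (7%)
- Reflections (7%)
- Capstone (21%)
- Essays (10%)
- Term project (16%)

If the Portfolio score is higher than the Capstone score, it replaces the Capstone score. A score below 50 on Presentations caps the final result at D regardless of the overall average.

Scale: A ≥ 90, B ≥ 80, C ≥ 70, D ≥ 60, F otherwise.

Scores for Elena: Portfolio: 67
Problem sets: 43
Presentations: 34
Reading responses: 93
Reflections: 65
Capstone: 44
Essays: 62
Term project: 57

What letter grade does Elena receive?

D

Portfolio (67) > Capstone (44), so Capstone counts as 67.
Presentations score 34 < 50: minimum not met.
Weighted total:
  Portfolio 67 × 0.16 = 10.72
  Problem sets 43 × 0.15 = 6.45
  Presentations 34 × 0.08 = 2.72
  Reading responses 93 × 0.07 = 6.51
  Reflections 65 × 0.07 = 4.55
  Capstone 67 × 0.21 = 14.07
  Essays 62 × 0.1 = 6.2
  Term project 57 × 0.16 = 9.12
Sum = 60.34
60.34 would be D; cap at D applies → D.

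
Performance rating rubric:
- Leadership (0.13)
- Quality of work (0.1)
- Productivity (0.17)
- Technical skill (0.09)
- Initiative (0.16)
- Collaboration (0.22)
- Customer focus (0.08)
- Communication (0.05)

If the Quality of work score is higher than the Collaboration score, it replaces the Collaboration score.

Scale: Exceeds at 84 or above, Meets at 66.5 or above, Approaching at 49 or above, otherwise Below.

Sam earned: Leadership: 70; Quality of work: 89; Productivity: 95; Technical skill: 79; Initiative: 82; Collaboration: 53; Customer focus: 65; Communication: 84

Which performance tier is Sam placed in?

Quality of work (89) > Collaboration (53), so Collaboration counts as 89.
Weighted total:
  Leadership 70 × 0.13 = 9.1
  Quality of work 89 × 0.1 = 8.9
  Productivity 95 × 0.17 = 16.15
  Technical skill 79 × 0.09 = 7.11
  Initiative 82 × 0.16 = 13.12
  Collaboration 89 × 0.22 = 19.58
  Customer focus 65 × 0.08 = 5.2
  Communication 84 × 0.05 = 4.2
Sum = 83.36
83.36 is ≥ 66.5 and < 84 → Meets

Meets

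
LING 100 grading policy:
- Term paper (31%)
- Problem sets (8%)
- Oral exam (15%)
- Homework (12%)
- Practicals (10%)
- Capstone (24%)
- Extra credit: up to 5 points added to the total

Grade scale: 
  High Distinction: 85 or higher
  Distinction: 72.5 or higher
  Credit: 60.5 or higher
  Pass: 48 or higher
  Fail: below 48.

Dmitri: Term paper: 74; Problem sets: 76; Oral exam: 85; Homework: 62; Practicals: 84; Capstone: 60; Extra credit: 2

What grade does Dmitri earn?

Weighted total:
  Term paper 74 × 0.31 = 22.94
  Problem sets 76 × 0.08 = 6.08
  Oral exam 85 × 0.15 = 12.75
  Homework 62 × 0.12 = 7.44
  Practicals 84 × 0.1 = 8.4
  Capstone 60 × 0.24 = 14.4
Sum = 72.01
Extra credit: 72.01 + 2 = 74.01
74.01 is ≥ 72.5 and < 85 → Distinction

Distinction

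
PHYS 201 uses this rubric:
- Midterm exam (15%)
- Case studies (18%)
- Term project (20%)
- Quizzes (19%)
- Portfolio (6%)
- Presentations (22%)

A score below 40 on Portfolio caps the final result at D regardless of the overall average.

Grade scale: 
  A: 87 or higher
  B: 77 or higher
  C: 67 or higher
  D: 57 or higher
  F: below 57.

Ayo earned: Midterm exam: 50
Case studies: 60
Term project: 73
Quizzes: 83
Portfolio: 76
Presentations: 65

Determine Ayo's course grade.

Portfolio score 76 ≥ 40: minimum met.
Weighted total:
  Midterm exam 50 × 0.15 = 7.5
  Case studies 60 × 0.18 = 10.8
  Term project 73 × 0.2 = 14.6
  Quizzes 83 × 0.19 = 15.77
  Portfolio 76 × 0.06 = 4.56
  Presentations 65 × 0.22 = 14.3
Sum = 67.53
67.53 is ≥ 67 and < 77 → C

C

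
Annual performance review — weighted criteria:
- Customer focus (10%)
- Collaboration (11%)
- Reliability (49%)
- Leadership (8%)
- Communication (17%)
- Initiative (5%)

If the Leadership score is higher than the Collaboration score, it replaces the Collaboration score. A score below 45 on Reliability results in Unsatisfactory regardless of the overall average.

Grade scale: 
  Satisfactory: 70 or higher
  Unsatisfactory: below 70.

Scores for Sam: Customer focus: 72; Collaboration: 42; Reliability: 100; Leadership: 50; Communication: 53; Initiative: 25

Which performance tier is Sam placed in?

Satisfactory

Leadership (50) > Collaboration (42), so Collaboration counts as 50.
Reliability score 100 ≥ 45: minimum met.
Weighted total:
  Customer focus 72 × 0.1 = 7.2
  Collaboration 50 × 0.11 = 5.5
  Reliability 100 × 0.49 = 49
  Leadership 50 × 0.08 = 4
  Communication 53 × 0.17 = 9.01
  Initiative 25 × 0.05 = 1.25
Sum = 75.96
75.96 ≥ 70 → Satisfactory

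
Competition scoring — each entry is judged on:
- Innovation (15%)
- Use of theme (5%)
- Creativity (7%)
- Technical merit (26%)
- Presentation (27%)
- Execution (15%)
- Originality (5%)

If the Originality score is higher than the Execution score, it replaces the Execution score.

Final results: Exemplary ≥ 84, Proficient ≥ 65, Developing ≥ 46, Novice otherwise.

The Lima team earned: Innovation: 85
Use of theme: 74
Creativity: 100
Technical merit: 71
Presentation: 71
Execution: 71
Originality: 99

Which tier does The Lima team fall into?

Proficient

Originality (99) > Execution (71), so Execution counts as 99.
Weighted total:
  Innovation 85 × 0.15 = 12.75
  Use of theme 74 × 0.05 = 3.7
  Creativity 100 × 0.07 = 7
  Technical merit 71 × 0.26 = 18.46
  Presentation 71 × 0.27 = 19.17
  Execution 99 × 0.15 = 14.85
  Originality 99 × 0.05 = 4.95
Sum = 80.88
80.88 is ≥ 65 and < 84 → Proficient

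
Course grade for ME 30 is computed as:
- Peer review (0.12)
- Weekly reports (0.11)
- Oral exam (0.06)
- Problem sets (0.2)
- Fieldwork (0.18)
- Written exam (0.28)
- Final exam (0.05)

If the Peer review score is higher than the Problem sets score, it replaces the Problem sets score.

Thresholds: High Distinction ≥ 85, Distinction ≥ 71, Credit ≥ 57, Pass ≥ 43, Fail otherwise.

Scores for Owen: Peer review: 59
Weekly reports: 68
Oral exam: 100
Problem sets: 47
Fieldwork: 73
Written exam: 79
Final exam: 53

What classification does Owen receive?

Credit

Peer review (59) > Problem sets (47), so Problem sets counts as 59.
Weighted total:
  Peer review 59 × 0.12 = 7.08
  Weekly reports 68 × 0.11 = 7.48
  Oral exam 100 × 0.06 = 6
  Problem sets 59 × 0.2 = 11.8
  Fieldwork 73 × 0.18 = 13.14
  Written exam 79 × 0.28 = 22.12
  Final exam 53 × 0.05 = 2.65
Sum = 70.27
70.27 is ≥ 57 and < 71 → Credit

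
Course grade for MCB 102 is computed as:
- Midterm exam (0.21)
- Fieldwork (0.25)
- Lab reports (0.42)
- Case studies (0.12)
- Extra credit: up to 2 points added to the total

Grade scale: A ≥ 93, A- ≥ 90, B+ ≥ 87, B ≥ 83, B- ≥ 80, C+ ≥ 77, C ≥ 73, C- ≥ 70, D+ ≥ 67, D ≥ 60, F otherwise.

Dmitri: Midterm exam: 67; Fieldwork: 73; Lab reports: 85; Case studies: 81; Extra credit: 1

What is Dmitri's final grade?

C+

Weighted total:
  Midterm exam 67 × 0.21 = 14.07
  Fieldwork 73 × 0.25 = 18.25
  Lab reports 85 × 0.42 = 35.7
  Case studies 81 × 0.12 = 9.72
Sum = 77.74
Extra credit: 77.74 + 1 = 78.74
78.74 is ≥ 77 and < 80 → C+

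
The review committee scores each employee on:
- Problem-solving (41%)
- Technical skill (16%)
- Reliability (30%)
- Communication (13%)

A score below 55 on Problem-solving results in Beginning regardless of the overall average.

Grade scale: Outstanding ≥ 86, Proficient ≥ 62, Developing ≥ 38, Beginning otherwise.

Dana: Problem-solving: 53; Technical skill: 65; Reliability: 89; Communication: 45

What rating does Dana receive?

Problem-solving score 53 < 55: minimum not met.
Weighted total:
  Problem-solving 53 × 0.41 = 21.73
  Technical skill 65 × 0.16 = 10.4
  Reliability 89 × 0.3 = 26.7
  Communication 45 × 0.13 = 5.85
Sum = 64.68
Because the Problem-solving minimum was not met, the result is Beginning.

Beginning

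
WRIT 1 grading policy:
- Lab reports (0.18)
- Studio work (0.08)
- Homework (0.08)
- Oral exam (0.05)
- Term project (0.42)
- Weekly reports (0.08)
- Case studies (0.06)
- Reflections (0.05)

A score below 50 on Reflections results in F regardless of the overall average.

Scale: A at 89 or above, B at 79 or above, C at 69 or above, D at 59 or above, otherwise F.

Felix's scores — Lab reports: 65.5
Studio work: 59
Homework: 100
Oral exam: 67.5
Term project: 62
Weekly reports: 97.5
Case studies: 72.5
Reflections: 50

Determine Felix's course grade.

D

Reflections score 50 ≥ 50: minimum met.
Weighted total:
  Lab reports 65.5 × 0.18 = 11.79
  Studio work 59 × 0.08 = 4.72
  Homework 100 × 0.08 = 8
  Oral exam 67.5 × 0.05 = 3.375
  Term project 62 × 0.42 = 26.04
  Weekly reports 97.5 × 0.08 = 7.8
  Case studies 72.5 × 0.06 = 4.35
  Reflections 50 × 0.05 = 2.5
Sum = 68.575
68.575 is ≥ 59 and < 69 → D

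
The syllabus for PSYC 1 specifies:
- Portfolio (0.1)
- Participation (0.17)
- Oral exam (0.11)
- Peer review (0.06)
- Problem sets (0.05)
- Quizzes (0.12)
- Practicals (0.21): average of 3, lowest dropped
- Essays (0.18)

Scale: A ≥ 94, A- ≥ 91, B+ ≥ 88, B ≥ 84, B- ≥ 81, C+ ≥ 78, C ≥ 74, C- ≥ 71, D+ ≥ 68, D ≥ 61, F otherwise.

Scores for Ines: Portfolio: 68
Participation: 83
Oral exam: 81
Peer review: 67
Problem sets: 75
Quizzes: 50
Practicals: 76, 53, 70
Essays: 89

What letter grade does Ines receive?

C

Practicals: drop 53 → average of remaining 2 = 146/2 = 73
Weighted total:
  Portfolio 68 × 0.1 = 6.8
  Participation 83 × 0.17 = 14.11
  Oral exam 81 × 0.11 = 8.91
  Peer review 67 × 0.06 = 4.02
  Problem sets 75 × 0.05 = 3.75
  Quizzes 50 × 0.12 = 6
  Practicals 73 × 0.21 = 15.33
  Essays 89 × 0.18 = 16.02
Sum = 74.94
74.94 is ≥ 74 and < 78 → C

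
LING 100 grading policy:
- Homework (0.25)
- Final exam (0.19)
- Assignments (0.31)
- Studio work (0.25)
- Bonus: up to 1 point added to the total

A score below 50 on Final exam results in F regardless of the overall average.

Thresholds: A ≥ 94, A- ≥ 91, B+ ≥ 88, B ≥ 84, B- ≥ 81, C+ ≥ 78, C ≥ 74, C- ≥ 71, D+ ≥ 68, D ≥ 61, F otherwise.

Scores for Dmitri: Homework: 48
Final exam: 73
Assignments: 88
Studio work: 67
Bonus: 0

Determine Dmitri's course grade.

D+

Final exam score 73 ≥ 50: minimum met.
Weighted total:
  Homework 48 × 0.25 = 12
  Final exam 73 × 0.19 = 13.87
  Assignments 88 × 0.31 = 27.28
  Studio work 67 × 0.25 = 16.75
Sum = 69.9
Bonus: 69.9 + 0 = 69.9
69.9 is ≥ 68 and < 71 → D+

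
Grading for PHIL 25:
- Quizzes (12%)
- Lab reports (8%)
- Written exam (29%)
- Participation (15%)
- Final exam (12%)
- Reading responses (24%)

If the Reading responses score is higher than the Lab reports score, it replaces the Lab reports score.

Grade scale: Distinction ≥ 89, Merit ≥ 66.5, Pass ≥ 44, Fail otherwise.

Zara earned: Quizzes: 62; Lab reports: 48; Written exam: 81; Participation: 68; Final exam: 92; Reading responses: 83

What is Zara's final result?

Merit

Reading responses (83) > Lab reports (48), so Lab reports counts as 83.
Weighted total:
  Quizzes 62 × 0.12 = 7.44
  Lab reports 83 × 0.08 = 6.64
  Written exam 81 × 0.29 = 23.49
  Participation 68 × 0.15 = 10.2
  Final exam 92 × 0.12 = 11.04
  Reading responses 83 × 0.24 = 19.92
Sum = 78.73
78.73 is ≥ 66.5 and < 89 → Merit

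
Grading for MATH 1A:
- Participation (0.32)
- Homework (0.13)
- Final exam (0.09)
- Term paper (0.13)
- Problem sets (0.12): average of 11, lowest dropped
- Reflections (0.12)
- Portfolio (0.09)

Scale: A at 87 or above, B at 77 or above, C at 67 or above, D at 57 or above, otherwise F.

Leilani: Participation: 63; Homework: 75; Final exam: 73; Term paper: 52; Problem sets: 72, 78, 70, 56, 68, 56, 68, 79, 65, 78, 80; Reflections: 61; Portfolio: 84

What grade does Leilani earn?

Problem sets: drop 56 → average of remaining 10 = 714/10 = 71.4
Weighted total:
  Participation 63 × 0.32 = 20.16
  Homework 75 × 0.13 = 9.75
  Final exam 73 × 0.09 = 6.57
  Term paper 52 × 0.13 = 6.76
  Problem sets 71.4 × 0.12 = 8.568
  Reflections 61 × 0.12 = 7.32
  Portfolio 84 × 0.09 = 7.56
Sum = 66.688
66.688 is ≥ 57 and < 67 → D

D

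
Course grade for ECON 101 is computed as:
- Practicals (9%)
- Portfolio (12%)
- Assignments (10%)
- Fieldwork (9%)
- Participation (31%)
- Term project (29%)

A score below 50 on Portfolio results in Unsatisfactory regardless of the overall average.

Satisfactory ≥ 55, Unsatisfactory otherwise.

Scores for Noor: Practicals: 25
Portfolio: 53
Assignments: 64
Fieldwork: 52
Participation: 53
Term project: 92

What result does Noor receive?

Satisfactory

Portfolio score 53 ≥ 50: minimum met.
Weighted total:
  Practicals 25 × 0.09 = 2.25
  Portfolio 53 × 0.12 = 6.36
  Assignments 64 × 0.1 = 6.4
  Fieldwork 52 × 0.09 = 4.68
  Participation 53 × 0.31 = 16.43
  Term project 92 × 0.29 = 26.68
Sum = 62.8
62.8 ≥ 55 → Satisfactory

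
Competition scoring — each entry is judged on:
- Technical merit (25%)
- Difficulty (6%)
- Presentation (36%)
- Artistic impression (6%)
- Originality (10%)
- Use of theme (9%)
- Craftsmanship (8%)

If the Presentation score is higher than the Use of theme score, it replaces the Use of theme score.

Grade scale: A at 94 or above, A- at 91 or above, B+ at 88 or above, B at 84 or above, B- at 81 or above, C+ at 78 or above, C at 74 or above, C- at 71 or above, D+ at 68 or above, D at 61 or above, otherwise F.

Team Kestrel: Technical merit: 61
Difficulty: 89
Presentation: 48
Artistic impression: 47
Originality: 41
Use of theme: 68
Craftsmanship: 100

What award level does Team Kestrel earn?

Presentation (48) ≤ Use of theme (68), so Use of theme stays at 68.
Weighted total:
  Technical merit 61 × 0.25 = 15.25
  Difficulty 89 × 0.06 = 5.34
  Presentation 48 × 0.36 = 17.28
  Artistic impression 47 × 0.06 = 2.82
  Originality 41 × 0.1 = 4.1
  Use of theme 68 × 0.09 = 6.12
  Craftsmanship 100 × 0.08 = 8
Sum = 58.91
58.91 < 61 → F

F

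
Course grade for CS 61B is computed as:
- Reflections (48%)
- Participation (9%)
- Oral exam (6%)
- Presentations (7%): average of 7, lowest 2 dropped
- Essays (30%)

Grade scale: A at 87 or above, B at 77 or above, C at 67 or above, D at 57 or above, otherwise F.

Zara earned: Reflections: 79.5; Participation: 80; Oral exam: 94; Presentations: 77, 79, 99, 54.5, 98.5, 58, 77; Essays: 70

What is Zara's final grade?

Presentations: drop 54.5, 58 → average of remaining 5 = 430.5/5 = 86.1
Weighted total:
  Reflections 79.5 × 0.48 = 38.16
  Participation 80 × 0.09 = 7.2
  Oral exam 94 × 0.06 = 5.64
  Presentations 86.1 × 0.07 = 6.027
  Essays 70 × 0.3 = 21
Sum = 78.027
78.027 is ≥ 77 and < 87 → B

B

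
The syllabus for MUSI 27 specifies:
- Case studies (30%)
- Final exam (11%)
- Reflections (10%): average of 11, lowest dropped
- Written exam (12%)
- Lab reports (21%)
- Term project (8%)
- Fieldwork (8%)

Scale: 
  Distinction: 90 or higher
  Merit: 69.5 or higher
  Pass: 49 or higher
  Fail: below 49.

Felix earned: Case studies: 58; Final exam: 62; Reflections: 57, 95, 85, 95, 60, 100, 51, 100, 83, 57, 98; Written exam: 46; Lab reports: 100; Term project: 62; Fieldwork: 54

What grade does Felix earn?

Pass

Reflections: drop 51 → average of remaining 10 = 830/10 = 83
Weighted total:
  Case studies 58 × 0.3 = 17.4
  Final exam 62 × 0.11 = 6.82
  Reflections 83 × 0.1 = 8.3
  Written exam 46 × 0.12 = 5.52
  Lab reports 100 × 0.21 = 21
  Term project 62 × 0.08 = 4.96
  Fieldwork 54 × 0.08 = 4.32
Sum = 68.32
68.32 is ≥ 49 and < 69.5 → Pass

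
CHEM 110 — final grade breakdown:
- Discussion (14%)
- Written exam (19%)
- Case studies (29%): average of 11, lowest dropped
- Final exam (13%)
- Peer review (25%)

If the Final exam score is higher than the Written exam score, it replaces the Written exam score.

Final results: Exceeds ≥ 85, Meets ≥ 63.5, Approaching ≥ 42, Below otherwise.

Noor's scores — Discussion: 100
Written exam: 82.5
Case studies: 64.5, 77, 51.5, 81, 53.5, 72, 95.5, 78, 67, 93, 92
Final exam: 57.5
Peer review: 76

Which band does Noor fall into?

Meets

Case studies: drop 51.5 → average of remaining 10 = 773.5/10 = 77.35
Final exam (57.5) ≤ Written exam (82.5), so Written exam stays at 82.5.
Weighted total:
  Discussion 100 × 0.14 = 14
  Written exam 82.5 × 0.19 = 15.675
  Case studies 77.35 × 0.29 = 22.4315
  Final exam 57.5 × 0.13 = 7.475
  Peer review 76 × 0.25 = 19
Sum = 78.5815
78.5815 is ≥ 63.5 and < 85 → Meets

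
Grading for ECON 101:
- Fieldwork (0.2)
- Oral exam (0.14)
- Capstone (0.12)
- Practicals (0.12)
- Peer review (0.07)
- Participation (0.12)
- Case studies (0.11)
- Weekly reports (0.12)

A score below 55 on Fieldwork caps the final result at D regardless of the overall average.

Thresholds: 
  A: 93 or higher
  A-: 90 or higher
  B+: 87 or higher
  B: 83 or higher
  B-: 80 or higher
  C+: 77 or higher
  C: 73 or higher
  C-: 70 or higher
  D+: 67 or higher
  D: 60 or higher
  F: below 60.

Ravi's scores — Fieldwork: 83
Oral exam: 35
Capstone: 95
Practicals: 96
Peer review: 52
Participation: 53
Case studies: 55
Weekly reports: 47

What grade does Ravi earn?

D

Fieldwork score 83 ≥ 55: minimum met.
Weighted total:
  Fieldwork 83 × 0.2 = 16.6
  Oral exam 35 × 0.14 = 4.9
  Capstone 95 × 0.12 = 11.4
  Practicals 96 × 0.12 = 11.52
  Peer review 52 × 0.07 = 3.64
  Participation 53 × 0.12 = 6.36
  Case studies 55 × 0.11 = 6.05
  Weekly reports 47 × 0.12 = 5.64
Sum = 66.11
66.11 is ≥ 60 and < 67 → D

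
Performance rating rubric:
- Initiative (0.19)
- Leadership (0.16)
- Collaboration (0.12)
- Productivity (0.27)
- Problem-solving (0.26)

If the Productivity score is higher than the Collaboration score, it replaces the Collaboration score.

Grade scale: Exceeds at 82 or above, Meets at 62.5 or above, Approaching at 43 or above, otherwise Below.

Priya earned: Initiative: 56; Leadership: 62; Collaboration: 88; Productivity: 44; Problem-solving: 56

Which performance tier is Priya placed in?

Productivity (44) ≤ Collaboration (88), so Collaboration stays at 88.
Weighted total:
  Initiative 56 × 0.19 = 10.64
  Leadership 62 × 0.16 = 9.92
  Collaboration 88 × 0.12 = 10.56
  Productivity 44 × 0.27 = 11.88
  Problem-solving 56 × 0.26 = 14.56
Sum = 57.56
57.56 is ≥ 43 and < 62.5 → Approaching

Approaching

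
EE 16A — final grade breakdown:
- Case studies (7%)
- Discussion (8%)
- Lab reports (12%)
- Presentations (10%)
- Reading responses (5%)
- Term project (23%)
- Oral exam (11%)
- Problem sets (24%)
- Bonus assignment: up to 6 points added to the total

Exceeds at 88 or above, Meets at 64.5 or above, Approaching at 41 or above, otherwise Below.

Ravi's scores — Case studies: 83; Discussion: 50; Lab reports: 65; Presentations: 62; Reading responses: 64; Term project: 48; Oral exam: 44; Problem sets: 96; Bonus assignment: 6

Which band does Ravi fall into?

Weighted total:
  Case studies 83 × 0.07 = 5.81
  Discussion 50 × 0.08 = 4
  Lab reports 65 × 0.12 = 7.8
  Presentations 62 × 0.1 = 6.2
  Reading responses 64 × 0.05 = 3.2
  Term project 48 × 0.23 = 11.04
  Oral exam 44 × 0.11 = 4.84
  Problem sets 96 × 0.24 = 23.04
Sum = 65.93
Bonus assignment: 65.93 + 6 = 71.93
71.93 is ≥ 64.5 and < 88 → Meets

Meets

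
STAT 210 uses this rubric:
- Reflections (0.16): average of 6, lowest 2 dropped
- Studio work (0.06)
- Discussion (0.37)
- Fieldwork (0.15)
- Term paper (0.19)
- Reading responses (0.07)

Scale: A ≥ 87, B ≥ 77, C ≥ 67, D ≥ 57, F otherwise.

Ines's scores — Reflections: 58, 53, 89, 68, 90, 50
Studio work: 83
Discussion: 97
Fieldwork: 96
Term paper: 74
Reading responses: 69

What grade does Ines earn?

B

Reflections: drop 50, 53 → average of remaining 4 = 305/4 = 76.25
Weighted total:
  Reflections 76.25 × 0.16 = 12.2
  Studio work 83 × 0.06 = 4.98
  Discussion 97 × 0.37 = 35.89
  Fieldwork 96 × 0.15 = 14.4
  Term paper 74 × 0.19 = 14.06
  Reading responses 69 × 0.07 = 4.83
Sum = 86.36
86.36 is ≥ 77 and < 87 → B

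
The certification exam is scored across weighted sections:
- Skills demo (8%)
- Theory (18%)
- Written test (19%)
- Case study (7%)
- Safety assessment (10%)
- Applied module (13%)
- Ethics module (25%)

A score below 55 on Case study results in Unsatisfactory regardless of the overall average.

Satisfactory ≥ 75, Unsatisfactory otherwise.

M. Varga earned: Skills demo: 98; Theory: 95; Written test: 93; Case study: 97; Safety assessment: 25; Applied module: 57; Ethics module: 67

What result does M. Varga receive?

Satisfactory

Case study score 97 ≥ 55: minimum met.
Weighted total:
  Skills demo 98 × 0.08 = 7.84
  Theory 95 × 0.18 = 17.1
  Written test 93 × 0.19 = 17.67
  Case study 97 × 0.07 = 6.79
  Safety assessment 25 × 0.1 = 2.5
  Applied module 57 × 0.13 = 7.41
  Ethics module 67 × 0.25 = 16.75
Sum = 76.06
76.06 ≥ 75 → Satisfactory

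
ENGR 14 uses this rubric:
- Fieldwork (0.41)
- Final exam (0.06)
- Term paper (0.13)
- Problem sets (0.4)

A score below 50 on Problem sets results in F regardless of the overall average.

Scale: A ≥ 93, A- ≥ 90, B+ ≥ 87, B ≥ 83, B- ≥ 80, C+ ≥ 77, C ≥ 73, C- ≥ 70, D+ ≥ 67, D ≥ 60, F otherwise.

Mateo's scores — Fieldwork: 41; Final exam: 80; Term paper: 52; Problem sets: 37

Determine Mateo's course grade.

F

Problem sets score 37 < 50: minimum not met.
Weighted total:
  Fieldwork 41 × 0.41 = 16.81
  Final exam 80 × 0.06 = 4.8
  Term paper 52 × 0.13 = 6.76
  Problem sets 37 × 0.4 = 14.8
Sum = 43.17
Because the Problem sets minimum was not met, the result is F.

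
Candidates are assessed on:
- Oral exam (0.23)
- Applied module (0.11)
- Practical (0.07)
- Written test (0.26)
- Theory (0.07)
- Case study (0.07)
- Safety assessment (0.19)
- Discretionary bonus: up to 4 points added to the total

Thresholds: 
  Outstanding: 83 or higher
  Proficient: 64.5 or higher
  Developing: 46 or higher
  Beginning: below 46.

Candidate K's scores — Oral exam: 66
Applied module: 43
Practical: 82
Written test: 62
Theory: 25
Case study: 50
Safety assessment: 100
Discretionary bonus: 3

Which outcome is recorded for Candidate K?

Weighted total:
  Oral exam 66 × 0.23 = 15.18
  Applied module 43 × 0.11 = 4.73
  Practical 82 × 0.07 = 5.74
  Written test 62 × 0.26 = 16.12
  Theory 25 × 0.07 = 1.75
  Case study 50 × 0.07 = 3.5
  Safety assessment 100 × 0.19 = 19
Sum = 66.02
Discretionary bonus: 66.02 + 3 = 69.02
69.02 is ≥ 64.5 and < 83 → Proficient

Proficient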